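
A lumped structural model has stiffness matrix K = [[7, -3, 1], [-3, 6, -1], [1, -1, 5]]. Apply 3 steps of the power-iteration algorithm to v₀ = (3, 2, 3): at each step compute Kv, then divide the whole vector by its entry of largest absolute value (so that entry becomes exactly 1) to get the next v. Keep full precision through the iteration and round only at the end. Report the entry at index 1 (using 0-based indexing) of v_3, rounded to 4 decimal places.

Kv0 = (18.00000, 0.00000, 16.00000); divide by 18.00000 → v1 = (1.00000, 0.00000, 0.88889)
Kv1 = (7.88889, -3.88889, 5.44444); divide by 7.88889 → v2 = (1.00000, -0.49296, 0.69014)
Kv2 = (9.16901, -6.64789, 4.94366); divide by 9.16901 → v3 = (1.00000, -0.72504, 0.53917)
Requested entry of v3: -944/1302 = -0.7250

-0.7250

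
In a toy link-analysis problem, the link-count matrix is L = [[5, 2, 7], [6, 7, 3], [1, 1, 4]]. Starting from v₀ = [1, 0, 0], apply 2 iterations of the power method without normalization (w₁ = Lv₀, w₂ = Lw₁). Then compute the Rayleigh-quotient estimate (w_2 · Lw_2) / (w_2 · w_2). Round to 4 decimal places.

11.0628

w1 = Lv₀ = (5, 6, 1)
w2 = Lw1 = (44, 75, 15)
Lw2 = (475, 834, 179)
w2·Lw2 = 44·475 + 75·834 + 15·179 = 86135; w2·w2 = 44·44 + 75·75 + 15·15 = 7786
λ ≈ 86135/7786 = 11.0628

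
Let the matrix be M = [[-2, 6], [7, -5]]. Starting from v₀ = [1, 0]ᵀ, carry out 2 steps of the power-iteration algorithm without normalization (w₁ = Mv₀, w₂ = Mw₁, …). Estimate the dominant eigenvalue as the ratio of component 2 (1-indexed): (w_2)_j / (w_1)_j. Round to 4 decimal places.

-7.0000

w1 = Mv₀ = (-2, 7)
w2 = Mw1 = (46, -49)
Ratio at component: -49 / 7 = -7.0000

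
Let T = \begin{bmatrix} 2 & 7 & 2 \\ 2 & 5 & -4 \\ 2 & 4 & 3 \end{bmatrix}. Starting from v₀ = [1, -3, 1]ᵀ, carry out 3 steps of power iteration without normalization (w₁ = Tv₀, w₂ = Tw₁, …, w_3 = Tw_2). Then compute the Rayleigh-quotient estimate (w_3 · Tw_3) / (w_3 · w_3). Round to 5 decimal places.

λ ≈ 5.63777

w1 = Tv₀ = (-17, -17, -7)
w2 = Tw1 = (-167, -91, -123)
w3 = Tw2 = (-1217, -297, -1067)
Tw3 = (-6647, 349, -6823)
w3·Tw3 = (-1217)·(-6647) + (-297)·349 + (-1067)·(-6823) = 15265887; w3·w3 = (-1217)·(-1217) + (-297)·(-297) + (-1067)·(-1067) = 2707787
λ ≈ 15265887/2707787 = 5.63777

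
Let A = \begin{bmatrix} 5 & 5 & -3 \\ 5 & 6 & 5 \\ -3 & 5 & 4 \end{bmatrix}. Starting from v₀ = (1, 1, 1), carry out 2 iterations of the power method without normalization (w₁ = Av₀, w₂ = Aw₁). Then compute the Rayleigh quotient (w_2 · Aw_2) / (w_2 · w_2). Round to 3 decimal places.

λ ≈ 11.171

w1 = Av₀ = (7, 16, 6)
w2 = Aw1 = (97, 161, 83)
Aw2 = (1041, 1866, 846)
w2·Aw2 = 97·1041 + 161·1866 + 83·846 = 471621; w2·w2 = 97·97 + 161·161 + 83·83 = 42219
λ ≈ 471621/42219 = 11.171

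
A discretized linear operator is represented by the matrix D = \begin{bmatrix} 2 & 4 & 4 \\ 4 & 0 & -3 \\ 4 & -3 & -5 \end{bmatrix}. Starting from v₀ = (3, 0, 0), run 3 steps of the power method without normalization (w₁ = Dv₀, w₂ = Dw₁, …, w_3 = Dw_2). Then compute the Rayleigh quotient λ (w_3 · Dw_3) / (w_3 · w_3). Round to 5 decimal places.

w1 = Dv₀ = (6, 12, 12)
w2 = Dw1 = (108, -12, -72)
w3 = Dw2 = (-120, 648, 828)
Dw3 = (5664, -2964, -6564)
w3·Dw3 = (-120)·5664 + 648·(-2964) + 828·(-6564) = -8035344; w3·w3 = (-120)·(-120) + 648·648 + 828·828 = 1119888
λ ≈ -8035344/1119888 = -7.17513

λ ≈ -7.17513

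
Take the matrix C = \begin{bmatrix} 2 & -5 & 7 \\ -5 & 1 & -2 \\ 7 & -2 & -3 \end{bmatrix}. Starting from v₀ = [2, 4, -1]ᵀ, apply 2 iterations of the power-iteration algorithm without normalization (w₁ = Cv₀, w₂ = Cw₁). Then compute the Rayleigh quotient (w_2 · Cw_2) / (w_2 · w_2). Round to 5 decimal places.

-3.45379

w1 = Cv₀ = (-23, -4, 9)
w2 = Cw1 = (37, 93, -180)
Cw2 = (-1651, 268, 613)
w2·Cw2 = 37·(-1651) + 93·268 + (-180)·613 = -146503; w2·w2 = 37·37 + 93·93 + (-180)·(-180) = 42418
λ ≈ -146503/42418 = -3.45379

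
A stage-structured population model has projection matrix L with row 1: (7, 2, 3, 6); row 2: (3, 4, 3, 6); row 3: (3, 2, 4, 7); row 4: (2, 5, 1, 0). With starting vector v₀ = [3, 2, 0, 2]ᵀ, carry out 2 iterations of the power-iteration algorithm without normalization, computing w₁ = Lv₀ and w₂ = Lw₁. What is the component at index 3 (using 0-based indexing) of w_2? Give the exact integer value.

246

w1 = Lv₀ = (7·3 + 2·2 + 3·0 + 6·2; 3·3 + 4·2 + 3·0 + 6·2; 3·3 + 2·2 + 4·0 + 7·2; 2·3 + 5·2 + 1·0 + 0·2) = (37, 29, 27, 16)
w2 = Lw1 = (7·37 + 2·29 + 3·27 + 6·16; 3·37 + 4·29 + 3·27 + 6·16; 3·37 + 2·29 + 4·27 + 7·16; 2·37 + 5·29 + 1·27 + 0·16) = (494, 404, 389, 246)
The requested component of w2 is 246.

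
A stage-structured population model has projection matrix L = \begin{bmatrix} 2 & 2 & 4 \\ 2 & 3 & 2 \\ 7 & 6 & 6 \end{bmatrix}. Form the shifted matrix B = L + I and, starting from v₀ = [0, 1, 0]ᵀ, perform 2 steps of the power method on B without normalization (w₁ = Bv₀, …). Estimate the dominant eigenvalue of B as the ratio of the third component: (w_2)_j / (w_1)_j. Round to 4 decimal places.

13.3333

B = L + I has rows (3, 2, 4); (2, 4, 2); (7, 6, 7)
w1 = Bv₀ = (3·0 + 2·1 + 4·0; 2·0 + 4·1 + 2·0; 7·0 + 6·1 + 7·0) = (2, 4, 6)
w2 = Bw1 = (3·2 + 2·4 + 4·6; 2·2 + 4·4 + 2·6; 7·2 + 6·4 + 7·6) = (38, 32, 80)
Ratio: 80/6 = 13.3333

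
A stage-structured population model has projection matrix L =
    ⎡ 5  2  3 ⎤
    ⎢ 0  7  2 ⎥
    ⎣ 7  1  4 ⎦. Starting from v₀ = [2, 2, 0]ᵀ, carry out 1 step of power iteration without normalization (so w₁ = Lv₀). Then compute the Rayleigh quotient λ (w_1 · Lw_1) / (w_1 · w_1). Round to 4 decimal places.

λ ≈ 10.3086

w1 = Lv₀ = (5·2 + 2·2 + 3·0; 0·2 + 7·2 + 2·0; 7·2 + 1·2 + 4·0) = (14, 14, 16)
Lw1 = (146, 130, 176)
w1·Lw1 = 14·146 + 14·130 + 16·176 = 6680; w1·w1 = 14·14 + 14·14 + 16·16 = 648
λ ≈ 6680/648 = 10.3086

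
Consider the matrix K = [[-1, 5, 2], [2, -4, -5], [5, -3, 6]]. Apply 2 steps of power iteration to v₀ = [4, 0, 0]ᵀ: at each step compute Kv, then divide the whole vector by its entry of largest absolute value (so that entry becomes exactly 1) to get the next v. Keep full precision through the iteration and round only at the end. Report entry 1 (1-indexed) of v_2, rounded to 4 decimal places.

Kv0 = (-4.00000, 8.00000, 20.00000); divide by 20.00000 → v1 = (-0.20000, 0.40000, 1.00000)
Kv1 = (4.20000, -7.00000, 3.80000); divide by -7.00000 → v2 = (-0.60000, 1.00000, -0.54286)
Requested entry of v2: 84/-140 = -0.6000

-0.6000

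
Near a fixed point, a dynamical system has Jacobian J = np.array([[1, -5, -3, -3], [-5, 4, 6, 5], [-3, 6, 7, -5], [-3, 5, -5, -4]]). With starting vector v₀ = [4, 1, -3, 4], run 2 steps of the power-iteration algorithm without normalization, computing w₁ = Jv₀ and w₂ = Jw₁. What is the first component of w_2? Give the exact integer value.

w1 = Jv₀ = (-4, -14, -47, -8)
w2 = Jw1 = (231, -358, -361, 209)
The requested component of w2 is 231.

231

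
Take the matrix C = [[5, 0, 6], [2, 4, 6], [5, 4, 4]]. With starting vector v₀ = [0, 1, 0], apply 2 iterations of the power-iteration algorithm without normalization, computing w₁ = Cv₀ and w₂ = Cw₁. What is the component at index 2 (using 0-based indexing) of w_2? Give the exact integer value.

w1 = Cv₀ = (5·0 + 0·1 + 6·0; 2·0 + 4·1 + 6·0; 5·0 + 4·1 + 4·0) = (0, 4, 4)
w2 = Cw1 = (5·0 + 0·4 + 6·4; 2·0 + 4·4 + 6·4; 5·0 + 4·4 + 4·4) = (24, 40, 32)
The requested component of w2 is 32.

32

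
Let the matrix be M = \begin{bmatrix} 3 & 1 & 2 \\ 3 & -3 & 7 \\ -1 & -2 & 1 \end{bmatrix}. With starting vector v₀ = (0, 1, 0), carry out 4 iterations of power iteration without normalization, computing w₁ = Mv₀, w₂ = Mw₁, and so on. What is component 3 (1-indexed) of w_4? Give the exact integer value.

-11

w1 = Mv₀ = (1, -3, -2)
w2 = Mw1 = (-4, -2, 3)
w3 = Mw2 = (-8, 15, 11)
w4 = Mw3 = (13, 8, -11)
The requested component of w4 is -11.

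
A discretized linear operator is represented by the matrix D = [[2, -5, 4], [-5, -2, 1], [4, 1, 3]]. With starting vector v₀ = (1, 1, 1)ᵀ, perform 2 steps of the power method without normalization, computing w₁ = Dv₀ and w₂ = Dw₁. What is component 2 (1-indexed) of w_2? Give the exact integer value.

15

w1 = Dv₀ = (1, -6, 8)
w2 = Dw1 = (64, 15, 22)
The requested component of w2 is 15.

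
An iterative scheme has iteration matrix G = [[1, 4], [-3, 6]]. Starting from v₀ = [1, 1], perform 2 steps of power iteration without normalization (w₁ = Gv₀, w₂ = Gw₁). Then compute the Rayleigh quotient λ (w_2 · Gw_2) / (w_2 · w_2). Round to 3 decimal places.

1.322

w1 = Gv₀ = (1·1 + 4·1; (-3)·1 + 6·1) = (5, 3)
w2 = Gw1 = (1·5 + 4·3; (-3)·5 + 6·3) = (17, 3)
Gw2 = (29, -33)
w2·Gw2 = 17·29 + 3·(-33) = 394; w2·w2 = 17·17 + 3·3 = 298
λ ≈ 394/298 = 1.322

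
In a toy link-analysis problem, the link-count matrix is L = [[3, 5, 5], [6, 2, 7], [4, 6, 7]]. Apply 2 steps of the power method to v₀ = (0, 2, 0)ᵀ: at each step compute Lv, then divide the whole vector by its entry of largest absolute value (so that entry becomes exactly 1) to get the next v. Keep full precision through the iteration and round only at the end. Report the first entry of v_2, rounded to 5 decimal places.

Lv0 = (10.000000, 4.000000, 12.000000); divide by 12.000000 → v1 = (0.833333, 0.333333, 1.000000)
Lv1 = (9.166667, 12.666667, 12.333333); divide by 12.666667 → v2 = (0.723684, 1.000000, 0.973684)
Requested entry of v2: 110/152 = 0.72368

0.72368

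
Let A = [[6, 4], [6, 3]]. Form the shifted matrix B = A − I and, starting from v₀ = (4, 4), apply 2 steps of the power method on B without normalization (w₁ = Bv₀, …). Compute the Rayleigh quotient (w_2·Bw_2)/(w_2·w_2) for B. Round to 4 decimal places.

8.6199

B = A − I has rows (5, 4); (6, 2)
w1 = Bv₀ = (36, 32)
w2 = Bw1 = (308, 280)
Bw2 = (2660, 2408)
w2·Bw2 = 1493520; w2·w2 = 173264; μ ≈ 1493520/173264 = 8.6199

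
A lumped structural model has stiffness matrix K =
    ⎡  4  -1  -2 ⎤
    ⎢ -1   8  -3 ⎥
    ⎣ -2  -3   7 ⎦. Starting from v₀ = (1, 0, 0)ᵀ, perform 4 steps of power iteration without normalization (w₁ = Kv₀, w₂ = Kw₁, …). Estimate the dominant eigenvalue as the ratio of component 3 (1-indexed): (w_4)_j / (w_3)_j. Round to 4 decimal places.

w1 = Kv₀ = (4, -1, -2)
w2 = Kw1 = (21, -6, -19)
w3 = Kw2 = (128, -12, -157)
w4 = Kw3 = (838, 247, -1319)
Ratio at component: -1319 / -157 = 8.4013

λ ≈ 8.4013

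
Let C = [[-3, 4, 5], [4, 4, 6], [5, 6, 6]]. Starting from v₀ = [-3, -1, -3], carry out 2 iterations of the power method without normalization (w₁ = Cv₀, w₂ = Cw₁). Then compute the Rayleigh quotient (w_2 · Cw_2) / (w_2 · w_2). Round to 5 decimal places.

13.45808

w1 = Cv₀ = (-10, -34, -39)
w2 = Cw1 = (-301, -410, -488)
Cw2 = (-3177, -5772, -6893)
w2·Cw2 = (-301)·(-3177) + (-410)·(-5772) + (-488)·(-6893) = 6686581; w2·w2 = (-301)·(-301) + (-410)·(-410) + (-488)·(-488) = 496845
λ ≈ 6686581/496845 = 13.45808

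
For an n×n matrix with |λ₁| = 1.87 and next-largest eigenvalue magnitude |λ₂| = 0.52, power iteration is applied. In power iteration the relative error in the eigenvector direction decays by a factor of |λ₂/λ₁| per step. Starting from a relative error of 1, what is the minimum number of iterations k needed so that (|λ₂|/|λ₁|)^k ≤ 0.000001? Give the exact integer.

11

|λ₂/λ₁| = 0.52/1.87 = 0.27807
Need k ≥ ln(0.000001) / ln(0.27807) = -13.8155 / -1.2799 ≈ 10.795
Smallest integer k satisfying the bound: 11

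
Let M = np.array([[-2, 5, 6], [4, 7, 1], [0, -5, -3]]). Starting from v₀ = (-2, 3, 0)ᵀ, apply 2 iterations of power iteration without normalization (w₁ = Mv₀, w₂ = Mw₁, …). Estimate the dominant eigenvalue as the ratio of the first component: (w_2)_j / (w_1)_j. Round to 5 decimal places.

w1 = Mv₀ = (19, 13, -15)
w2 = Mw1 = (-63, 152, -20)
Ratio at component: -63 / 19 = -3.31579

-3.31579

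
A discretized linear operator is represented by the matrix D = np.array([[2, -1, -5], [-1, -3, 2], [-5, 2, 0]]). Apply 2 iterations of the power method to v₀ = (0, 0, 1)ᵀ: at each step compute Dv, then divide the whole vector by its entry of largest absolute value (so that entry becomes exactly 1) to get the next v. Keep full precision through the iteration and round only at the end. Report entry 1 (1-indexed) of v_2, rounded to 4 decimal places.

Dv0 = (-5.00000, 2.00000, 0.00000); divide by -5.00000 → v1 = (1.00000, -0.40000, 0.00000)
Dv1 = (2.40000, 0.20000, -5.80000); divide by -5.80000 → v2 = (-0.41379, -0.03448, 1.00000)
Requested entry of v2: -12/29 = -0.4138

-0.4138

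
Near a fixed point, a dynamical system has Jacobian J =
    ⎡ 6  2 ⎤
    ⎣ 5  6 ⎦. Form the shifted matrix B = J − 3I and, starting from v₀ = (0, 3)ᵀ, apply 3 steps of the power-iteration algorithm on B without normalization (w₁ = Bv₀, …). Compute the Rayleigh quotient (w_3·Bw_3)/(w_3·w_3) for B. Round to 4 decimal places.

B = J − 3I has rows (3, 2); (5, 3)
w1 = Bv₀ = (3·0 + 2·3; 5·0 + 3·3) = (6, 9)
w2 = Bw1 = (3·6 + 2·9; 5·6 + 3·9) = (36, 57)
w3 = Bw2 = (222, 351)
Bw3 = (1368, 2163)
w3·Bw3 = 1062909; w3·w3 = 172485; μ ≈ 1062909/172485 = 6.1623

6.1623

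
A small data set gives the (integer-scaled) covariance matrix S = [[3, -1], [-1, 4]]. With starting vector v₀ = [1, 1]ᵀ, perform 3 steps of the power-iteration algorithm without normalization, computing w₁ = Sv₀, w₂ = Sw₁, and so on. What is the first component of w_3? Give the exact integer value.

-1

w1 = Sv₀ = (3·1 + (-1)·1; (-1)·1 + 4·1) = (2, 3)
w2 = Sw1 = (3·2 + (-1)·3; (-1)·2 + 4·3) = (3, 10)
w3 = Sw2 = (-1, 37)
The requested component of w3 is -1.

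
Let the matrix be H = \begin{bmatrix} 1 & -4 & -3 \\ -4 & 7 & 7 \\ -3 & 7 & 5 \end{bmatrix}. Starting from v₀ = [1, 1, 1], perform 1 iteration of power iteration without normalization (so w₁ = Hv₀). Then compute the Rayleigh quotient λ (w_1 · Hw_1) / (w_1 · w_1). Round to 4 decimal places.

w1 = Hv₀ = (1·1 + (-4)·1 + (-3)·1; (-4)·1 + 7·1 + 7·1; (-3)·1 + 7·1 + 5·1) = (-6, 10, 9)
Hw1 = (-73, 157, 133)
w1·Hw1 = (-6)·(-73) + 10·157 + 9·133 = 3205; w1·w1 = (-6)·(-6) + 10·10 + 9·9 = 217
λ ≈ 3205/217 = 14.7696

λ ≈ 14.7696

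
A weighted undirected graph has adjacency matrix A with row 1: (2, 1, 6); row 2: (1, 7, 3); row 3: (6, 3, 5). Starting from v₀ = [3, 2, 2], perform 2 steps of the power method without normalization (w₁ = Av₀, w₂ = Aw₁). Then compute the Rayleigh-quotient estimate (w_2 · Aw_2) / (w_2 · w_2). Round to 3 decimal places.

11.627

w1 = Av₀ = (2·3 + 1·2 + 6·2; 1·3 + 7·2 + 3·2; 6·3 + 3·2 + 5·2) = (20, 23, 34)
w2 = Aw1 = (2·20 + 1·23 + 6·34; 1·20 + 7·23 + 3·34; 6·20 + 3·23 + 5·34) = (267, 283, 359)
Aw2 = (2971, 3325, 4246)
w2·Aw2 = 267·2971 + 283·3325 + 359·4246 = 3258546; w2·w2 = 267·267 + 283·283 + 359·359 = 280259
λ ≈ 3258546/280259 = 11.627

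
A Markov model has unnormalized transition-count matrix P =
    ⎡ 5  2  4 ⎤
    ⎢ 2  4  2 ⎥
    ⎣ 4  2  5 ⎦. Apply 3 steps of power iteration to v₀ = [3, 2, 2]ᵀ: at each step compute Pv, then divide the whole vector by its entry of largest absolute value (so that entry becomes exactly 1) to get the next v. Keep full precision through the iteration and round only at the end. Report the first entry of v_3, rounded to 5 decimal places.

Pv0 = (27.000000, 18.000000, 26.000000); divide by 27.000000 → v1 = (1.000000, 0.666667, 0.962963)
Pv1 = (10.185185, 6.592593, 10.148148); divide by 10.185185 → v2 = (1.000000, 0.647273, 0.996364)
Pv2 = (10.280000, 6.581818, 10.276364); divide by 10.280000 → v3 = (1.000000, 0.640255, 0.999646)
Requested entry of v3: 2827/2827 = 1.00000

1.00000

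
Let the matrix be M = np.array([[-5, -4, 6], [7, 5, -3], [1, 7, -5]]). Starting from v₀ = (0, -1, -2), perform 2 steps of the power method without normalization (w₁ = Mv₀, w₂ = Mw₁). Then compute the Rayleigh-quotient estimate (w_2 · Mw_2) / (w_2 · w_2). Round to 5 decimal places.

λ ≈ -1.44536

w1 = Mv₀ = ((-5)·0 + (-4)·(-1) + 6·(-2); 7·0 + 5·(-1) + (-3)·(-2); 1·0 + 7·(-1) + (-5)·(-2)) = (-8, 1, 3)
w2 = Mw1 = ((-5)·(-8) + (-4)·1 + 6·3; 7·(-8) + 5·1 + (-3)·3; 1·(-8) + 7·1 + (-5)·3) = (54, -60, -16)
Mw2 = (-126, 126, -286)
w2·Mw2 = 54·(-126) + (-60)·126 + (-16)·(-286) = -9788; w2·w2 = 54·54 + (-60)·(-60) + (-16)·(-16) = 6772
λ ≈ -9788/6772 = -1.44536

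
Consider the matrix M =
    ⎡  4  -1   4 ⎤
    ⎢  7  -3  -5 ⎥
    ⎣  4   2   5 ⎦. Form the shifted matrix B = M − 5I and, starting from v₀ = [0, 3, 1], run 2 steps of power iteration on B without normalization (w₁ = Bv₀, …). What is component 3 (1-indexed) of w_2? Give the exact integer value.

B = M − 5I has rows (-1, -1, 4); (7, -8, -5); (4, 2, 0)
w1 = Bv₀ = ((-1)·0 + (-1)·3 + 4·1; 7·0 + (-8)·3 + (-5)·1; 4·0 + 2·3 + 0·1) = (1, -29, 6)
w2 = Bw1 = ((-1)·1 + (-1)·(-29) + 4·6; 7·1 + (-8)·(-29) + (-5)·6; 4·1 + 2·(-29) + 0·6) = (52, 209, -54)
Requested component of w2: -54

-54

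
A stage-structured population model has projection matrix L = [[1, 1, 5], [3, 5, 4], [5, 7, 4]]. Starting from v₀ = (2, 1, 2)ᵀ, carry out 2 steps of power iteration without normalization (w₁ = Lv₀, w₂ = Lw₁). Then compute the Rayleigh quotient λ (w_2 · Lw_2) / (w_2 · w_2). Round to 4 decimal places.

12.1011

w1 = Lv₀ = (1·2 + 1·1 + 5·2; 3·2 + 5·1 + 4·2; 5·2 + 7·1 + 4·2) = (13, 19, 25)
w2 = Lw1 = (1·13 + 1·19 + 5·25; 3·13 + 5·19 + 4·25; 5·13 + 7·19 + 4·25) = (157, 234, 298)
Lw2 = (1881, 2833, 3615)
w2·Lw2 = 157·1881 + 234·2833 + 298·3615 = 2035509; w2·w2 = 157·157 + 234·234 + 298·298 = 168209
λ ≈ 2035509/168209 = 12.1011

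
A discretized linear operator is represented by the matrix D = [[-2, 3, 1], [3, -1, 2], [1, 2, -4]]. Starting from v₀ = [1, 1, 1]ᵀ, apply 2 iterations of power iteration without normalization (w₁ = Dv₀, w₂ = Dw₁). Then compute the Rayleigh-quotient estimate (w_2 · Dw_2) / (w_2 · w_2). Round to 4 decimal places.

w1 = Dv₀ = ((-2)·1 + 3·1 + 1·1; 3·1 + (-1)·1 + 2·1; 1·1 + 2·1 + (-4)·1) = (2, 4, -1)
w2 = Dw1 = ((-2)·2 + 3·4 + 1·(-1); 3·2 + (-1)·4 + 2·(-1); 1·2 + 2·4 + (-4)·(-1)) = (7, 0, 14)
Dw2 = (0, 49, -49)
w2·Dw2 = 7·0 + 0·49 + 14·(-49) = -686; w2·w2 = 7·7 + 0·0 + 14·14 = 245
λ ≈ -686/245 = -2.8000

-2.8000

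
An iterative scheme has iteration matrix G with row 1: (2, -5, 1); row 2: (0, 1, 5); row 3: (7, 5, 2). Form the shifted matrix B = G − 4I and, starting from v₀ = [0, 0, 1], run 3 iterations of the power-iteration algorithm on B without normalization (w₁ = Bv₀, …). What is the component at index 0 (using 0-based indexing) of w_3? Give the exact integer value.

219

B = G − 4I has rows (-2, -5, 1); (0, -3, 5); (7, 5, -2)
w1 = Bv₀ = (1, 5, -2)
w2 = Bw1 = (-29, -25, 36)
w3 = Bw2 = (219, 255, -400)
Requested component of w3: 219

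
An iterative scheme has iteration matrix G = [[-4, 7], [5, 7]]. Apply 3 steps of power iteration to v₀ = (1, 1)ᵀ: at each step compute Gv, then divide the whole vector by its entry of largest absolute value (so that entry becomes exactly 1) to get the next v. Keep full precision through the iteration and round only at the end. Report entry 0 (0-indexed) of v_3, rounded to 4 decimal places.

Gv0 = (3.00000, 12.00000); divide by 12.00000 → v1 = (0.25000, 1.00000)
Gv1 = (6.00000, 8.25000); divide by 8.25000 → v2 = (0.72727, 1.00000)
Gv2 = (4.09091, 10.63636); divide by 10.63636 → v3 = (0.38462, 1.00000)
Requested entry of v3: 405/1053 = 0.3846

0.3846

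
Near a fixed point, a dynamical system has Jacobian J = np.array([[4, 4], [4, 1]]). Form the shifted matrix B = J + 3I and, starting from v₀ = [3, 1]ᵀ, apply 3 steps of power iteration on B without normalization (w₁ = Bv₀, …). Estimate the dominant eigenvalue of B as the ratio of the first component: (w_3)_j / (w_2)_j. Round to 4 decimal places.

B = J + 3I has rows (7, 4); (4, 4)
w1 = Bv₀ = (25, 16)
w2 = Bw1 = (239, 164)
w3 = Bw2 = (2329, 1612)
Ratio: 2329/239 = 9.7448

μ ≈ 9.7448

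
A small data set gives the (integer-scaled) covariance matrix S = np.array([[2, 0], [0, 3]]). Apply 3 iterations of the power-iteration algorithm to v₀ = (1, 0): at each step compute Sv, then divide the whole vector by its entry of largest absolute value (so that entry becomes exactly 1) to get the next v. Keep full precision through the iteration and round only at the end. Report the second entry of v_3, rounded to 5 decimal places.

0.00000

Sv0 = (2.000000, 0.000000); divide by 2.000000 → v1 = (1.000000, 0.000000)
Sv1 = (2.000000, 0.000000); divide by 2.000000 → v2 = (1.000000, 0.000000)
Sv2 = (2.000000, 0.000000); divide by 2.000000 → v3 = (1.000000, 0.000000)
Requested entry of v3: 0/8 = 0.00000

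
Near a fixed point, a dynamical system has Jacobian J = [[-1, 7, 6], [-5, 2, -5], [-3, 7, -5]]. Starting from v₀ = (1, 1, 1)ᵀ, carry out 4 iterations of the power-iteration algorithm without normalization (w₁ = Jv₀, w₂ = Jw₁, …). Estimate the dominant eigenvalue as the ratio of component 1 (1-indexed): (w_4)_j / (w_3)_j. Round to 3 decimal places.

w1 = Jv₀ = ((-1)·1 + 7·1 + 6·1; (-5)·1 + 2·1 + (-5)·1; (-3)·1 + 7·1 + (-5)·1) = (12, -8, -1)
w2 = Jw1 = ((-1)·12 + 7·(-8) + 6·(-1); (-5)·12 + 2·(-8) + (-5)·(-1); (-3)·12 + 7·(-8) + (-5)·(-1)) = (-74, -71, -87)
w3 = Jw2 = (-945, 663, 160)
w4 = Jw3 = (6546, 5251, 6676)
Ratio at component: 6546 / -945 = -6.927

-6.927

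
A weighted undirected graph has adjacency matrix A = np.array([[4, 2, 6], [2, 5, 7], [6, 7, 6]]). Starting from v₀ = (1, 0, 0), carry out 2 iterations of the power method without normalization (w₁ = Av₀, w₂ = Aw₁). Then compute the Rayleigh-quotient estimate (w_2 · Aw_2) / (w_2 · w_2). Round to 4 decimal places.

w1 = Av₀ = (4·1 + 2·0 + 6·0; 2·1 + 5·0 + 7·0; 6·1 + 7·0 + 6·0) = (4, 2, 6)
w2 = Aw1 = (4·4 + 2·2 + 6·6; 2·4 + 5·2 + 7·6; 6·4 + 7·2 + 6·6) = (56, 60, 74)
Aw2 = (788, 930, 1200)
w2·Aw2 = 56·788 + 60·930 + 74·1200 = 188728; w2·w2 = 56·56 + 60·60 + 74·74 = 12212
λ ≈ 188728/12212 = 15.4543

15.4543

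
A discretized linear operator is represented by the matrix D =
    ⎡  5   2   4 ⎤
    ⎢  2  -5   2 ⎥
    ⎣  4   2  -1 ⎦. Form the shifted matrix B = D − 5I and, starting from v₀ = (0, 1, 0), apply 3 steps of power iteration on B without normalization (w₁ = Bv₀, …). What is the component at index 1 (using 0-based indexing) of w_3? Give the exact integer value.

B = D − 5I has rows (0, 2, 4); (2, -10, 2); (4, 2, -6)
w1 = Bv₀ = (2, -10, 2)
w2 = Bw1 = (-12, 108, -24)
w3 = Bw2 = (120, -1152, 312)
Requested component of w3: -1152

-1152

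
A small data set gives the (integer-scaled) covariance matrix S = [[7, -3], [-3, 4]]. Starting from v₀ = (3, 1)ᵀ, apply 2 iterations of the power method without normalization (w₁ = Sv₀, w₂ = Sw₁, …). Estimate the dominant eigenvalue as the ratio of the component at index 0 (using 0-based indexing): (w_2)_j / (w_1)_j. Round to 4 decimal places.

λ ≈ 7.8333

w1 = Sv₀ = (7·3 + (-3)·1; (-3)·3 + 4·1) = (18, -5)
w2 = Sw1 = (7·18 + (-3)·(-5); (-3)·18 + 4·(-5)) = (141, -74)
Ratio at component: 141 / 18 = 7.8333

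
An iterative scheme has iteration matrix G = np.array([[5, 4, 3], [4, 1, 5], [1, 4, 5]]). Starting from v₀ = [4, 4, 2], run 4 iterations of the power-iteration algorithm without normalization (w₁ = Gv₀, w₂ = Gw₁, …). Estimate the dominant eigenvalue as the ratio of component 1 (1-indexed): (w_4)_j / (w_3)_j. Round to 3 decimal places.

10.526

w1 = Gv₀ = (42, 30, 30)
w2 = Gw1 = (420, 348, 312)
w3 = Gw2 = (4428, 3588, 3372)
w4 = Gw3 = (46608, 38160, 35640)
Ratio at component: 46608 / 4428 = 10.526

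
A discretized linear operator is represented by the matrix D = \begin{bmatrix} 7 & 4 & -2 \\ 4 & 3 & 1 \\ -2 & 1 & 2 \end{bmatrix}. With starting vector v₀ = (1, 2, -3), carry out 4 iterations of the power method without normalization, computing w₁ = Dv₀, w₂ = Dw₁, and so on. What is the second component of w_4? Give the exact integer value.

9821

w1 = Dv₀ = (7·1 + 4·2 + (-2)·(-3); 4·1 + 3·2 + 1·(-3); (-2)·1 + 1·2 + 2·(-3)) = (21, 7, -6)
w2 = Dw1 = (7·21 + 4·7 + (-2)·(-6); 4·21 + 3·7 + 1·(-6); (-2)·21 + 1·7 + 2·(-6)) = (187, 99, -47)
w3 = Dw2 = (1799, 998, -369)
w4 = Dw3 = (17323, 9821, -3338)
The requested component of w4 is 9821.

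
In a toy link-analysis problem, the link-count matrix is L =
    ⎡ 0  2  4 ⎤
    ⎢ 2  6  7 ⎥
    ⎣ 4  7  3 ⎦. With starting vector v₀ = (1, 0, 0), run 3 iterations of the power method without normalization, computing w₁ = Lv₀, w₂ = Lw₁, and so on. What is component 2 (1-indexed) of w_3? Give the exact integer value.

w1 = Lv₀ = (0, 2, 4)
w2 = Lw1 = (20, 40, 26)
w3 = Lw2 = (184, 462, 438)
The requested component of w3 is 462.

462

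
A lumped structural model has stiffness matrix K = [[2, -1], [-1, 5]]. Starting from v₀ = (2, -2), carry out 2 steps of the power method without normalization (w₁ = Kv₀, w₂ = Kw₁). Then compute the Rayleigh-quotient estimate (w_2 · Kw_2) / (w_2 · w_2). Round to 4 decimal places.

w1 = Kv₀ = (6, -12)
w2 = Kw1 = (24, -66)
Kw2 = (114, -354)
w2·Kw2 = 24·114 + (-66)·(-354) = 26100; w2·w2 = 24·24 + (-66)·(-66) = 4932
λ ≈ 26100/4932 = 5.2920

5.2920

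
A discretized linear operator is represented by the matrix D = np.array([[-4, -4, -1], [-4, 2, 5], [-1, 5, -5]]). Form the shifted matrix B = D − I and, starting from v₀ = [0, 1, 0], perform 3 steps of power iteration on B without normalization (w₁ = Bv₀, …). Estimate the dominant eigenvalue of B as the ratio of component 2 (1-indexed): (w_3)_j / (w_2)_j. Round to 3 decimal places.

μ ≈ -2.548

B = D − I has rows (-5, -4, -1); (-4, 1, 5); (-1, 5, -6)
w1 = Bv₀ = (-4, 1, 5)
w2 = Bw1 = (11, 42, -21)
w3 = Bw2 = (-202, -107, 325)
Ratio: -107/42 = -2.548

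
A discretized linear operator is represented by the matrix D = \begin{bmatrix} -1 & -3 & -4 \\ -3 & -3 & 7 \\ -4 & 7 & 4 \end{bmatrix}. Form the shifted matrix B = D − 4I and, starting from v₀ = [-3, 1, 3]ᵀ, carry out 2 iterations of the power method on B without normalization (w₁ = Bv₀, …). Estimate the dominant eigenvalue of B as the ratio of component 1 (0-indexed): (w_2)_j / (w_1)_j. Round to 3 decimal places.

μ ≈ -1.217

B = D − 4I has rows (-5, -3, -4); (-3, -7, 7); (-4, 7, 0)
w1 = Bv₀ = (0, 23, 19)
w2 = Bw1 = (-145, -28, 161)
Ratio: -28/23 = -1.217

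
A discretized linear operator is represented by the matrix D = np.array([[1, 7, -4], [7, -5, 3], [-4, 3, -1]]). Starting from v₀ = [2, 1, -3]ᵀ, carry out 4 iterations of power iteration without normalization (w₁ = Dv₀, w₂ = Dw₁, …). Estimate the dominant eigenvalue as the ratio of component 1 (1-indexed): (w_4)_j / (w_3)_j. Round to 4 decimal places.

-4.0536

w1 = Dv₀ = (1·2 + 7·1 + (-4)·(-3); 7·2 + (-5)·1 + 3·(-3); (-4)·2 + 3·1 + (-1)·(-3)) = (21, 0, -2)
w2 = Dw1 = (1·21 + 7·0 + (-4)·(-2); 7·21 + (-5)·0 + 3·(-2); (-4)·21 + 3·0 + (-1)·(-2)) = (29, 141, -82)
w3 = Dw2 = (1344, -748, 389)
w4 = Dw3 = (-5448, 14315, -8009)
Ratio at component: -5448 / 1344 = -4.0536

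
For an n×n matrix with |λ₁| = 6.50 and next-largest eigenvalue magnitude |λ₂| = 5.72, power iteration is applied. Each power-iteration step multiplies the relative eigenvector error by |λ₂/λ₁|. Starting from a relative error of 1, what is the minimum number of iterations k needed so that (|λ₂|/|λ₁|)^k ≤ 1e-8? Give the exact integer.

145

|λ₂/λ₁| = 5.72/6.50 = 0.88000
Need k ≥ ln(1e-8) / ln(0.88000) = -18.4207 / -0.1278 ≈ 144.099
Smallest integer k satisfying the bound: 145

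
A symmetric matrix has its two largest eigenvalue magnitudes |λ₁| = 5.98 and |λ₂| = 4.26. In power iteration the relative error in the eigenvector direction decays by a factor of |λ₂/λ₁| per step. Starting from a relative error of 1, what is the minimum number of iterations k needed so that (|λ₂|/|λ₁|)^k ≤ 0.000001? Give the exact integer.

41

|λ₂/λ₁| = 4.26/5.98 = 0.71237
Need k ≥ ln(0.000001) / ln(0.71237) = -13.8155 / -0.3392 ≈ 40.736
Smallest integer k satisfying the bound: 41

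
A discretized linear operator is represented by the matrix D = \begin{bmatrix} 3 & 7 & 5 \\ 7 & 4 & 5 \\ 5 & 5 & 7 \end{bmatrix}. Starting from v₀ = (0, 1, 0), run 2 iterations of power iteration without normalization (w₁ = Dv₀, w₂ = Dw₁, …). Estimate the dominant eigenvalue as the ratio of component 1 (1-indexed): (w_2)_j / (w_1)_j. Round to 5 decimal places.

w1 = Dv₀ = (3·0 + 7·1 + 5·0; 7·0 + 4·1 + 5·0; 5·0 + 5·1 + 7·0) = (7, 4, 5)
w2 = Dw1 = (3·7 + 7·4 + 5·5; 7·7 + 4·4 + 5·5; 5·7 + 5·4 + 7·5) = (74, 90, 90)
Ratio at component: 74 / 7 = 10.57143

10.57143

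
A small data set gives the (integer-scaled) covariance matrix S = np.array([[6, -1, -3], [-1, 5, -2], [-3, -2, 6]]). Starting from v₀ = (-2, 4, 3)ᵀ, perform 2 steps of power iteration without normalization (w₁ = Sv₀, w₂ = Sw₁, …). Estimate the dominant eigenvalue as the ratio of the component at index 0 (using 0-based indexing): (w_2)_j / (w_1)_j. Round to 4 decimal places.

8.5600

w1 = Sv₀ = (6·(-2) + (-1)·4 + (-3)·3; (-1)·(-2) + 5·4 + (-2)·3; (-3)·(-2) + (-2)·4 + 6·3) = (-25, 16, 16)
w2 = Sw1 = (6·(-25) + (-1)·16 + (-3)·16; (-1)·(-25) + 5·16 + (-2)·16; (-3)·(-25) + (-2)·16 + 6·16) = (-214, 73, 139)
Ratio at component: -214 / -25 = 8.5600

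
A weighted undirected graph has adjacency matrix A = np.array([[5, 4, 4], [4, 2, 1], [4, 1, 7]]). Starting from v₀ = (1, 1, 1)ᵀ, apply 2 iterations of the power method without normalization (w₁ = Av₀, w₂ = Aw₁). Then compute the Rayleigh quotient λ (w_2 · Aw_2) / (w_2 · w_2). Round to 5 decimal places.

w1 = Av₀ = (5·1 + 4·1 + 4·1; 4·1 + 2·1 + 1·1; 4·1 + 1·1 + 7·1) = (13, 7, 12)
w2 = Aw1 = (5·13 + 4·7 + 4·12; 4·13 + 2·7 + 1·12; 4·13 + 1·7 + 7·12) = (141, 78, 143)
Aw2 = (1589, 863, 1643)
w2·Aw2 = 141·1589 + 78·863 + 143·1643 = 526312; w2·w2 = 141·141 + 78·78 + 143·143 = 46414
λ ≈ 526312/46414 = 11.33951

λ ≈ 11.33951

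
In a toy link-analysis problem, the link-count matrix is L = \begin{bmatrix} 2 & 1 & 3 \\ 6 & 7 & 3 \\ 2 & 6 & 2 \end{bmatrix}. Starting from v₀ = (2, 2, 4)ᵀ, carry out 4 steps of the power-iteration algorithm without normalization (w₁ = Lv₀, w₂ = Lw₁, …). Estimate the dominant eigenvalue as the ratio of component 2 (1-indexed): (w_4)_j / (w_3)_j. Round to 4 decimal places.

w1 = Lv₀ = (2·2 + 1·2 + 3·4; 6·2 + 7·2 + 3·4; 2·2 + 6·2 + 2·4) = (18, 38, 24)
w2 = Lw1 = (2·18 + 1·38 + 3·24; 6·18 + 7·38 + 3·24; 2·18 + 6·38 + 2·24) = (146, 446, 312)
w3 = Lw2 = (1674, 4934, 3592)
w4 = Lw3 = (19058, 55358, 40136)
Ratio at component: 55358 / 4934 = 11.2197

11.2197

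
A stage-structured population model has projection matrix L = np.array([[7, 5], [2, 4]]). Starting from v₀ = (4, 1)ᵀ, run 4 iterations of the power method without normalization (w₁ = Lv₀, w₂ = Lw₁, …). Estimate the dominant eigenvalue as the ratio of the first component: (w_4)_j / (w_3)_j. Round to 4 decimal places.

8.9908

w1 = Lv₀ = (7·4 + 5·1; 2·4 + 4·1) = (33, 12)
w2 = Lw1 = (7·33 + 5·12; 2·33 + 4·12) = (291, 114)
w3 = Lw2 = (2607, 1038)
w4 = Lw3 = (23439, 9366)
Ratio at component: 23439 / 2607 = 8.9908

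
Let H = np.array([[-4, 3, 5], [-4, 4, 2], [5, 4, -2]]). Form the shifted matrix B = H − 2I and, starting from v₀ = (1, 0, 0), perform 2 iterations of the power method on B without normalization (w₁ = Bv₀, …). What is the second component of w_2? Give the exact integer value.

B = H − 2I has rows (-6, 3, 5); (-4, 2, 2); (5, 4, -4)
w1 = Bv₀ = ((-6)·1 + 3·0 + 5·0; (-4)·1 + 2·0 + 2·0; 5·1 + 4·0 + (-4)·0) = (-6, -4, 5)
w2 = Bw1 = ((-6)·(-6) + 3·(-4) + 5·5; (-4)·(-6) + 2·(-4) + 2·5; 5·(-6) + 4·(-4) + (-4)·5) = (49, 26, -66)
Requested component of w2: 26

26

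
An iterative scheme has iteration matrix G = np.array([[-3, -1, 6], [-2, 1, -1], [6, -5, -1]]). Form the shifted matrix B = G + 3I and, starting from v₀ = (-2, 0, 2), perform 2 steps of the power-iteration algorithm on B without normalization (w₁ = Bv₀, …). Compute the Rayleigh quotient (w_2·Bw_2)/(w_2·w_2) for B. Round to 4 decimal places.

-4.7231

B = G + 3I has rows (0, -1, 6); (-2, 4, -1); (6, -5, 2)
w1 = Bv₀ = (0·(-2) + (-1)·0 + 6·2; (-2)·(-2) + 4·0 + (-1)·2; 6·(-2) + (-5)·0 + 2·2) = (12, 2, -8)
w2 = Bw1 = (0·12 + (-1)·2 + 6·(-8); (-2)·12 + 4·2 + (-1)·(-8); 6·12 + (-5)·2 + 2·(-8)) = (-50, -8, 46)
Bw2 = (284, 22, -168)
w2·Bw2 = -22104; w2·w2 = 4680; μ ≈ -22104/4680 = -4.7231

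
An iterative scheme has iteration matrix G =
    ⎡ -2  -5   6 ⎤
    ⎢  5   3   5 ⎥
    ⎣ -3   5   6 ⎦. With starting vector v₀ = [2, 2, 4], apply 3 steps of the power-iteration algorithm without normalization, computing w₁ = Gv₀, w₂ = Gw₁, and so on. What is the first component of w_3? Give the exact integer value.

w1 = Gv₀ = (10, 36, 28)
w2 = Gw1 = (-32, 298, 318)
w3 = Gw2 = (482, 2324, 3494)
The requested component of w3 is 482.

482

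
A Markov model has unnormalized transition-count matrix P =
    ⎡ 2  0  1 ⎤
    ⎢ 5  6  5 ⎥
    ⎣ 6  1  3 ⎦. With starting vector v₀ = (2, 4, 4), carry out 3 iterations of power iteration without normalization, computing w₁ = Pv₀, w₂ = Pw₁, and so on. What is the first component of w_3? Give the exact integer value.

w1 = Pv₀ = (2·2 + 0·4 + 1·4; 5·2 + 6·4 + 5·4; 6·2 + 1·4 + 3·4) = (8, 54, 28)
w2 = Pw1 = (2·8 + 0·54 + 1·28; 5·8 + 6·54 + 5·28; 6·8 + 1·54 + 3·28) = (44, 504, 186)
w3 = Pw2 = (274, 4174, 1326)
The requested component of w3 is 274.

274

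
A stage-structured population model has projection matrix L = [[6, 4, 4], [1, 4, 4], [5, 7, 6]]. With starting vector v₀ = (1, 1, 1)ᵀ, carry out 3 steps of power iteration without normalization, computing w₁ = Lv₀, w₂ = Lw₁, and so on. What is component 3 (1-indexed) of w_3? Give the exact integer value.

3260

w1 = Lv₀ = (14, 9, 18)
w2 = Lw1 = (192, 122, 241)
w3 = Lw2 = (2604, 1644, 3260)
The requested component of w3 is 3260.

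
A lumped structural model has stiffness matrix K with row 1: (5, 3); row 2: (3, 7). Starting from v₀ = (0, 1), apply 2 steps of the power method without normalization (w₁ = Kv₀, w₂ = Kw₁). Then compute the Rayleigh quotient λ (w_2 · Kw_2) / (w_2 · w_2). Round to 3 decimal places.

9.132

w1 = Kv₀ = (5·0 + 3·1; 3·0 + 7·1) = (3, 7)
w2 = Kw1 = (5·3 + 3·7; 3·3 + 7·7) = (36, 58)
Kw2 = (354, 514)
w2·Kw2 = 36·354 + 58·514 = 42556; w2·w2 = 36·36 + 58·58 = 4660
λ ≈ 42556/4660 = 9.132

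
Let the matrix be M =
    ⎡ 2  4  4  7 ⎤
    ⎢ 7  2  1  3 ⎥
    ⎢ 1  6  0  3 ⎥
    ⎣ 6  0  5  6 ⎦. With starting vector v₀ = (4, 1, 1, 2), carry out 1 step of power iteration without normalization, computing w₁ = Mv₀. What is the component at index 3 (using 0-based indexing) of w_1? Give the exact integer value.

41

w1 = Mv₀ = (2·4 + 4·1 + 4·1 + 7·2; 7·4 + 2·1 + 1·1 + 3·2; 1·4 + 6·1 + 0·1 + 3·2; 6·4 + 0·1 + 5·1 + 6·2) = (30, 37, 16, 41)
The requested component of w1 is 41.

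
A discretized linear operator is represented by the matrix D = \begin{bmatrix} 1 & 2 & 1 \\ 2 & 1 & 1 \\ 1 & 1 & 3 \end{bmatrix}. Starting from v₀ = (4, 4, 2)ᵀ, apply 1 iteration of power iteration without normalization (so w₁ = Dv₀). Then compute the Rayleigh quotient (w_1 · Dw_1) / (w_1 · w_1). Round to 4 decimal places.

4.3333

w1 = Dv₀ = (1·4 + 2·4 + 1·2; 2·4 + 1·4 + 1·2; 1·4 + 1·4 + 3·2) = (14, 14, 14)
Dw1 = (56, 56, 70)
w1·Dw1 = 14·56 + 14·56 + 14·70 = 2548; w1·w1 = 14·14 + 14·14 + 14·14 = 588
λ ≈ 2548/588 = 4.3333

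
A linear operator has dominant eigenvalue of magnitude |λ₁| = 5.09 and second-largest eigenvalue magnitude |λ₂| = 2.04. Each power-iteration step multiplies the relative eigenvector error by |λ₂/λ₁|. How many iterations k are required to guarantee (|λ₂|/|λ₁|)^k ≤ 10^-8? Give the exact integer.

21

|λ₂/λ₁| = 2.04/5.09 = 0.40079
Need k ≥ ln(10^-8) / ln(0.40079) = -18.4207 / -0.9143 ≈ 20.147
Smallest integer k satisfying the bound: 21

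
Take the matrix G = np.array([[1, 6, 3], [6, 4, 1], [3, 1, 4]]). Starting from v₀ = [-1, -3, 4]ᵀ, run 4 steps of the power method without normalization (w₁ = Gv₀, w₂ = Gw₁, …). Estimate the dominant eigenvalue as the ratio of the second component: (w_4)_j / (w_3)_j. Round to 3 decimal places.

w1 = Gv₀ = (-7, -14, 10)
w2 = Gw1 = (-61, -88, 5)
w3 = Gw2 = (-574, -713, -251)
w4 = Gw3 = (-5605, -6547, -3439)
Ratio at component: -6547 / -713 = 9.182

λ ≈ 9.182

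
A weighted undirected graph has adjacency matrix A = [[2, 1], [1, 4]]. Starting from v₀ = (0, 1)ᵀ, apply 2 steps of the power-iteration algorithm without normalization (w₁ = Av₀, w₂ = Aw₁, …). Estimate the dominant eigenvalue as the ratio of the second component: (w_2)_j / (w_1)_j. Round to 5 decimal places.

w1 = Av₀ = (2·0 + 1·1; 1·0 + 4·1) = (1, 4)
w2 = Aw1 = (2·1 + 1·4; 1·1 + 4·4) = (6, 17)
Ratio at component: 17 / 4 = 4.25000

4.25000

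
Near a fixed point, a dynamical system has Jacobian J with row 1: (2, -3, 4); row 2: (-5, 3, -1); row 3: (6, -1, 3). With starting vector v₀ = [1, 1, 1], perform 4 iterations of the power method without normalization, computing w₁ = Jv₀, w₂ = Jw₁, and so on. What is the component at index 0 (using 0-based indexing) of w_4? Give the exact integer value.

w1 = Jv₀ = (2·1 + (-3)·1 + 4·1; (-5)·1 + 3·1 + (-1)·1; 6·1 + (-1)·1 + 3·1) = (3, -3, 8)
w2 = Jw1 = (2·3 + (-3)·(-3) + 4·8; (-5)·3 + 3·(-3) + (-1)·8; 6·3 + (-1)·(-3) + 3·8) = (47, -32, 45)
w3 = Jw2 = (370, -376, 449)
w4 = Jw3 = (3664, -3427, 3943)
The requested component of w4 is 3664.

3664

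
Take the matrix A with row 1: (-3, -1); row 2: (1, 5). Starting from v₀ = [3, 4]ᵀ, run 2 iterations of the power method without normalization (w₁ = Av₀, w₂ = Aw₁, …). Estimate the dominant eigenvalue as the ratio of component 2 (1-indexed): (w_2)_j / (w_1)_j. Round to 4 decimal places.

w1 = Av₀ = ((-3)·3 + (-1)·4; 1·3 + 5·4) = (-13, 23)
w2 = Aw1 = ((-3)·(-13) + (-1)·23; 1·(-13) + 5·23) = (16, 102)
Ratio at component: 102 / 23 = 4.4348

λ ≈ 4.4348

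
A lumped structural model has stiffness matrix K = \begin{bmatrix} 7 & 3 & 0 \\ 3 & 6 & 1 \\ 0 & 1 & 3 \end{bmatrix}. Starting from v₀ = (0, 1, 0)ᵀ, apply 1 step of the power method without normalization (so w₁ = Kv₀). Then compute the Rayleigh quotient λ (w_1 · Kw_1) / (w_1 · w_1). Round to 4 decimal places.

w1 = Kv₀ = (7·0 + 3·1 + 0·0; 3·0 + 6·1 + 1·0; 0·0 + 1·1 + 3·0) = (3, 6, 1)
Kw1 = (39, 46, 9)
w1·Kw1 = 3·39 + 6·46 + 1·9 = 402; w1·w1 = 3·3 + 6·6 + 1·1 = 46
λ ≈ 402/46 = 8.7391

λ ≈ 8.7391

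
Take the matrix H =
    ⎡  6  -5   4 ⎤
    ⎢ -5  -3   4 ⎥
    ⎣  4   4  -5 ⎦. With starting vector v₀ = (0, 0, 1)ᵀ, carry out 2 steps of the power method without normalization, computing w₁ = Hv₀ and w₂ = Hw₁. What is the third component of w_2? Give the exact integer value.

57

w1 = Hv₀ = (4, 4, -5)
w2 = Hw1 = (-16, -52, 57)
The requested component of w2 is 57.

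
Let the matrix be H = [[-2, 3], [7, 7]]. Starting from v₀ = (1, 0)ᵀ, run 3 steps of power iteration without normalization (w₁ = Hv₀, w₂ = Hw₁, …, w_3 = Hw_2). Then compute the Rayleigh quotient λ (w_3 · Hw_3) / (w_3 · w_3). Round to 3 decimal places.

λ ≈ 8.136

w1 = Hv₀ = (-2, 7)
w2 = Hw1 = (25, 35)
w3 = Hw2 = (55, 420)
Hw3 = (1150, 3325)
w3·Hw3 = 55·1150 + 420·3325 = 1459750; w3·w3 = 55·55 + 420·420 = 179425
λ ≈ 1459750/179425 = 8.136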